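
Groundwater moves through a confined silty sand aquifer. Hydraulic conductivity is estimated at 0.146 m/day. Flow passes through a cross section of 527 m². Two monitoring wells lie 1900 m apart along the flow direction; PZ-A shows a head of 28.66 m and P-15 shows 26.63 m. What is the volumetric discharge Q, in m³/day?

Hydraulic gradient i = (28.66 − 26.63) / 1900 = 2.03 / 1900 = 0.001068.
Darcy's law: Q = K · A · i = 0.1460 × 527.0 × 0.001068 = 0.08221 m³/day.

0.0822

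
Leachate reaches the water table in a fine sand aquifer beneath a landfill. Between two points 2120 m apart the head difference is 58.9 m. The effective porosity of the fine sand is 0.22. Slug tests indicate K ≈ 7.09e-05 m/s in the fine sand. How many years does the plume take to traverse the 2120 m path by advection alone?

Convert K: 7.09e-05 m/s × 86400 = 6.126 m/day.
Hydraulic gradient i = Δh / L = 58.9 / 2120 = 0.02778.
Darcy flux q = K · i = 6.126 × 0.02778 = 0.1702 m/day.
Seepage velocity v = q / n_e = 0.1702 / 0.22 = 0.7736 m/day.
Travel time t = L / v = 2120 / 0.7736 = 2740 days = 7.503 years.

7.50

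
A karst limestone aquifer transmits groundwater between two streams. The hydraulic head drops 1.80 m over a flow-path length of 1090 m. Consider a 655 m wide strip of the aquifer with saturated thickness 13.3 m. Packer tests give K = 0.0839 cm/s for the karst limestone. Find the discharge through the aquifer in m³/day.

1040

Convert K: 0.0839 cm/s × 864 = 72.49 m/day.
Cross-sectional area A = 655 × 13.3 = 8712 m².
Hydraulic gradient i = Δh / L = 1.80 / 1090 = 0.001651.
Darcy's law: Q = K · A · i = 72.49 × 8712 × 0.001651 = 1043 m³/day.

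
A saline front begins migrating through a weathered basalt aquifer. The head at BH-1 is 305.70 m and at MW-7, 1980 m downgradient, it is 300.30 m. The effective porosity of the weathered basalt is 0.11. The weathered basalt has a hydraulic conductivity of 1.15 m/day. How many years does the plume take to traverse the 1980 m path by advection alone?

Hydraulic gradient i = (305.70 − 300.30) / 1980 = 5.4 / 1980 = 0.002727.
Darcy flux q = K · i = 1.150 × 0.002727 = 0.003136 m/day.
Seepage velocity v = q / n_e = 0.003136 / 0.11 = 0.02851 m/day.
Travel time t = L / v = 1980 / 0.02851 = 69443 days = 190.1 years.

190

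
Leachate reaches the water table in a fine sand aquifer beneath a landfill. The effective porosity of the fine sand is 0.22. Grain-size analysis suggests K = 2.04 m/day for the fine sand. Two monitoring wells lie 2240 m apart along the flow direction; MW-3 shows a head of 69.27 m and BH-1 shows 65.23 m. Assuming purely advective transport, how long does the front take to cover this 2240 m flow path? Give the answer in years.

367

Hydraulic gradient i = (69.27 − 65.23) / 2240 = 4.04 / 2240 = 0.001804.
Darcy flux q = K · i = 2.040 × 0.001804 = 0.003679 m/day.
Seepage velocity v = q / n_e = 0.003679 / 0.22 = 0.01672 m/day.
Travel time t = L / v = 2240 / 0.01672 = 1.339e+05 days = 366.7 years.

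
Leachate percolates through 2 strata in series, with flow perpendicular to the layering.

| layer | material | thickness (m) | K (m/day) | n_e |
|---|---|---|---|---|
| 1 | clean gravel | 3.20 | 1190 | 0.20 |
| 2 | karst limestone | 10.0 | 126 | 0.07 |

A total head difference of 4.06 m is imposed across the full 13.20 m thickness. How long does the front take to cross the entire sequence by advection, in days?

With flow normal to the layers, continuity requires the same specific discharge q through every layer.
Σ(b_i/K_i) = 3.20/1190 + 10.0/126 = 0.08205 d.
q = Δh / Σ(b_i/K_i) = 4.06 / 0.08205 = 49.48 m/day.
In each layer the seepage velocity is v_i = q/n_i, so the layer transit time is t_i = b_i·n_i / q:
  layer 1 (clean gravel): t_1 = 3.20 × 0.20 / 49.48 = 0.01293 d
  layer 2 (karst limestone): t_2 = 10.0 × 0.07 / 49.48 = 0.01415 d
Total t = Σ t_i = 0.02708 days.

0.0271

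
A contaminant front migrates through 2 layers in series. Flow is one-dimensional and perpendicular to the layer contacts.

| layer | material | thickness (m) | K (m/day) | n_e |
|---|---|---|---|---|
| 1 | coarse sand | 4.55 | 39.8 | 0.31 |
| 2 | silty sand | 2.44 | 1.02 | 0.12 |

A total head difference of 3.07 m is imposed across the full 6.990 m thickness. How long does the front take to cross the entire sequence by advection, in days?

With flow normal to the layers, continuity requires the same specific discharge q through every layer.
Σ(b_i/K_i) = 4.55/39.8 + 2.44/1.02 = 2.506 d.
q = Δh / Σ(b_i/K_i) = 3.07 / 2.506 = 1.225 m/day.
In each layer the seepage velocity is v_i = q/n_i, so the layer transit time is t_i = b_i·n_i / q:
  layer 1 (coarse sand): t_1 = 4.55 × 0.31 / 1.225 = 1.152 d
  layer 2 (silty sand): t_2 = 2.44 × 0.12 / 1.225 = 0.2391 d
Total t = Σ t_i = 1.391 days.

1.39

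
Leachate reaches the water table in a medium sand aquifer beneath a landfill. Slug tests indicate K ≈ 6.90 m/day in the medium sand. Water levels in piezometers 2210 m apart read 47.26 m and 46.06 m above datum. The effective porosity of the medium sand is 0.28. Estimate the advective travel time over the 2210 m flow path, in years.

452

Hydraulic gradient i = (47.26 − 46.06) / 2210 = 1.2 / 2210 = 0.0005430.
Darcy flux q = K · i = 6.900 × 0.0005430 = 0.003747 m/day.
Seepage velocity v = q / n_e = 0.003747 / 0.28 = 0.01338 m/day.
Travel time t = L / v = 2210 / 0.01338 = 1.652e+05 days = 452.2 years.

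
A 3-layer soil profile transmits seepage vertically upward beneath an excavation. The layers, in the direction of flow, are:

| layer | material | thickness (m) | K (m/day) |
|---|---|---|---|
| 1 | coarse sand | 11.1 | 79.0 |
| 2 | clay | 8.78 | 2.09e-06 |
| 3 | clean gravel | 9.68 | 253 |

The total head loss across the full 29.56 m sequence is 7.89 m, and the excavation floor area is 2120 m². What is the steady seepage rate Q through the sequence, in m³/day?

Flow is perpendicular to layering, so the layers act in series and the equivalent K is the thickness-weighted harmonic mean.
Total thickness L = 11.1 + 8.78 + 9.68 = 29.56 m.
Σ(b_i/K_i) = 11.1/79.0 + 8.78/2.09e-06 + 9.68/253 = 4.201e+06 d.
K_eq = L / Σ(b_i/K_i) = 29.56 / 4.201e+06 = 7.036e-06 m/day.
Q = K_eq · A · (Δh/L) = 7.036e-06 × 2120 × (7.89/29.56) = 0.003982 m³/day.

0.00398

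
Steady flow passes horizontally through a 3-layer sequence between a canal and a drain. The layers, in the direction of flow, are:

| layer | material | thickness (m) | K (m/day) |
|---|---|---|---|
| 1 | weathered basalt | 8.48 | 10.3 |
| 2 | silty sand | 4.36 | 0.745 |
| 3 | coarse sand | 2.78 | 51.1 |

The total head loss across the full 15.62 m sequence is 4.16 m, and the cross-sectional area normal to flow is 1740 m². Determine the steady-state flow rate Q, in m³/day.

1080

Flow is perpendicular to layering, so the layers act in series and the equivalent K is the thickness-weighted harmonic mean.
Total thickness L = 8.48 + 4.36 + 2.78 = 15.62 m.
Σ(b_i/K_i) = 8.48/10.3 + 4.36/0.745 + 2.78/51.1 = 6.730 d.
K_eq = L / Σ(b_i/K_i) = 15.62 / 6.730 = 2.321 m/day.
Q = K_eq · A · (Δh/L) = 2.321 × 1740 × (4.16/15.62) = 1076 m³/day.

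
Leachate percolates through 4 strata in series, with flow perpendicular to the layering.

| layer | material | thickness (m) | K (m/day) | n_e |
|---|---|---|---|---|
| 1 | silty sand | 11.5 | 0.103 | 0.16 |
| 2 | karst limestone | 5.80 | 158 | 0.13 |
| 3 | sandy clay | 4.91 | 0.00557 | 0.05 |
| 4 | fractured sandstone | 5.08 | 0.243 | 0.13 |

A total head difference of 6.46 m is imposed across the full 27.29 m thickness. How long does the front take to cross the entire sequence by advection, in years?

With flow normal to the layers, continuity requires the same specific discharge q through every layer.
Σ(b_i/K_i) = 11.5/0.103 + 5.80/158 + 4.91/0.00557 + 5.08/0.243 = 1014 d.
q = Δh / Σ(b_i/K_i) = 6.46 / 1014 = 0.006370 m/day.
In each layer the seepage velocity is v_i = q/n_i, so the layer transit time is t_i = b_i·n_i / q:
  layer 1 (silty sand): t_1 = 11.5 × 0.16 / 0.006370 = 288.8 d
  layer 2 (karst limestone): t_2 = 5.80 × 0.13 / 0.006370 = 118.4 d
  layer 3 (sandy clay): t_3 = 4.91 × 0.05 / 0.006370 = 38.54 d
  layer 4 (fractured sandstone): t_4 = 5.08 × 0.13 / 0.006370 = 103.7 d
Total t = Σ t_i = 549.4 days = 1.504 years.

1.50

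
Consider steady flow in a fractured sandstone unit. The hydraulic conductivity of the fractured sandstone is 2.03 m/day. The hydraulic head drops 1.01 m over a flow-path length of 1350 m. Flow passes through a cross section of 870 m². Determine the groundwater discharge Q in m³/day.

Hydraulic gradient i = Δh / L = 1.01 / 1350 = 0.0007481.
Darcy's law: Q = K · A · i = 2.030 × 870.0 × 0.0007481 = 1.321 m³/day.

1.32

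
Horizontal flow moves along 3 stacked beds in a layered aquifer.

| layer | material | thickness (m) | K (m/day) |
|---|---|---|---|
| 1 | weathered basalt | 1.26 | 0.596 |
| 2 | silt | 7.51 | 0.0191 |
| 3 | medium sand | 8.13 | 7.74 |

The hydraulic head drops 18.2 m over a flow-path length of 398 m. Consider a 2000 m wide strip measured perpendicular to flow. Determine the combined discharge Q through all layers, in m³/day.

5840

Flow is parallel to layering, so each bed carries its own Darcy discharge and the transmissivities add.
Σ(K_i·b_i) = 0.596×1.26 + 0.0191×7.51 + 7.74×8.13 = 63.82 m²/day.
Hydraulic gradient i = Δh / L = 18.2 / 398 = 0.04573.
Q = Σ(K_i·b_i) · W · i = 63.82 × 2000 × 0.04573 = 5837 m³/day.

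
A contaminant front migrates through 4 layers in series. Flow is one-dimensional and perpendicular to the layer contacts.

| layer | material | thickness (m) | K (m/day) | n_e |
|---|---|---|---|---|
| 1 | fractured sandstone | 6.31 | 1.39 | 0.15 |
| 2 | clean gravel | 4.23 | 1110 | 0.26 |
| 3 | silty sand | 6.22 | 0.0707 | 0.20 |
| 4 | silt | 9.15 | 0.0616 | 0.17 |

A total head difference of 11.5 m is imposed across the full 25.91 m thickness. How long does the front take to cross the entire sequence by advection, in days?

102

With flow normal to the layers, continuity requires the same specific discharge q through every layer.
Σ(b_i/K_i) = 6.31/1.39 + 4.23/1110 + 6.22/0.0707 + 9.15/0.0616 = 241.1 d.
q = Δh / Σ(b_i/K_i) = 11.5 / 241.1 = 0.04771 m/day.
In each layer the seepage velocity is v_i = q/n_i, so the layer transit time is t_i = b_i·n_i / q:
  layer 1 (fractured sandstone): t_1 = 6.31 × 0.15 / 0.04771 = 19.84 d
  layer 2 (clean gravel): t_2 = 4.23 × 0.26 / 0.04771 = 23.05 d
  layer 3 (silty sand): t_3 = 6.22 × 0.20 / 0.04771 = 26.08 d
  layer 4 (silt): t_4 = 9.15 × 0.17 / 0.04771 = 32.61 d
Total t = Σ t_i = 101.6 days.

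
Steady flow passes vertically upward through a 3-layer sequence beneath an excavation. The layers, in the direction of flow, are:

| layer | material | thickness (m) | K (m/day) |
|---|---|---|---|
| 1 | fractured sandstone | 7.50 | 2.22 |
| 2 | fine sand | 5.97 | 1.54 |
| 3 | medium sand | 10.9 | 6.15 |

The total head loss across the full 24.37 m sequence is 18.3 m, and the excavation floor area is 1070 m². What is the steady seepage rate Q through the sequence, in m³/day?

2170

Flow is perpendicular to layering, so the layers act in series and the equivalent K is the thickness-weighted harmonic mean.
Total thickness L = 7.50 + 5.97 + 10.9 = 24.37 m.
Σ(b_i/K_i) = 7.50/2.22 + 5.97/1.54 + 10.9/6.15 = 9.027 d.
K_eq = L / Σ(b_i/K_i) = 24.37 / 9.027 = 2.700 m/day.
Q = K_eq · A · (Δh/L) = 2.700 × 1070 × (18.3/24.37) = 2169 m³/day.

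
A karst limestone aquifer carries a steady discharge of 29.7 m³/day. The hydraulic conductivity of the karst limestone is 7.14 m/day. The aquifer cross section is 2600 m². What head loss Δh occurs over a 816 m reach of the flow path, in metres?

1.31

From Q = K·A·i, i = Q / (K·A) = 29.7 / (7.140 × 2600) = 0.001600.
Head loss Δh = i · L = 0.001600 × 816 = 1.305 m.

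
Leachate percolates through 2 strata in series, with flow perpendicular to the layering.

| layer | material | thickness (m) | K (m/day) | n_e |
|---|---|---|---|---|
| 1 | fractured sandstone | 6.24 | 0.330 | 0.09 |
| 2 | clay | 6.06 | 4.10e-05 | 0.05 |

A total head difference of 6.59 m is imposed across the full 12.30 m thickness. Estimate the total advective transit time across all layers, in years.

53.1

With flow normal to the layers, continuity requires the same specific discharge q through every layer.
Σ(b_i/K_i) = 6.24/0.330 + 6.06/4.10e-05 = 1.478e+05 d.
q = Δh / Σ(b_i/K_i) = 6.59 / 1.478e+05 = 4.458e-05 m/day.
In each layer the seepage velocity is v_i = q/n_i, so the layer transit time is t_i = b_i·n_i / q:
  layer 1 (fractured sandstone): t_1 = 6.24 × 0.09 / 4.458e-05 = 12598 d
  layer 2 (clay): t_2 = 6.06 × 0.05 / 4.458e-05 = 6797 d
Total t = Σ t_i = 19394 days = 53.10 years.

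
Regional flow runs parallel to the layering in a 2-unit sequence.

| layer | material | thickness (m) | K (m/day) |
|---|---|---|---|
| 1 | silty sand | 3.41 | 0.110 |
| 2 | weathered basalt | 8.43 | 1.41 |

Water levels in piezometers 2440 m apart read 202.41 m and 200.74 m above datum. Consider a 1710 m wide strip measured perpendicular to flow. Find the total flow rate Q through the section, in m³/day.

14.4

Flow is parallel to layering, so each bed carries its own Darcy discharge and the transmissivities add.
Σ(K_i·b_i) = 0.110×3.41 + 1.41×8.43 = 12.26 m²/day.
Hydraulic gradient i = (202.41 − 200.74) / 2440 = 1.67 / 2440 = 0.0006844.
Q = Σ(K_i·b_i) · W · i = 12.26 × 1710 × 0.0006844 = 14.35 m³/day.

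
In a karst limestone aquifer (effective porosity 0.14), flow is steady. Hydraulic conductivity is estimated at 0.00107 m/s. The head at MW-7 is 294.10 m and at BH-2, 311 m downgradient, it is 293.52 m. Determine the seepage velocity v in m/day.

1.23

Convert K: 0.00107 m/s × 86400 = 92.45 m/day.
Hydraulic gradient i = (294.10 − 293.52) / 311 = 0.58 / 311 = 0.001865.
Darcy flux q = K · i = 92.45 × 0.001865 = 0.1724 m/day.
Seepage velocity v = q / n_e = 0.1724 / 0.14 = 1.232 m/day.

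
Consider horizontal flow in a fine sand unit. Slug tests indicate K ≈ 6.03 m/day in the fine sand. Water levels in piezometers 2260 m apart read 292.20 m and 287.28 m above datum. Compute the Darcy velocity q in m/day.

Hydraulic gradient i = (292.20 − 287.28) / 2260 = 4.92 / 2260 = 0.002177.
Specific discharge q = K · i = 6.030 × 0.002177 = 0.01313 m/day.

0.0131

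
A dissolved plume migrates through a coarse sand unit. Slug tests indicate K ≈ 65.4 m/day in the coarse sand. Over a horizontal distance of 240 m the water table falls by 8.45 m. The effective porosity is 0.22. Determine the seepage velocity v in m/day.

10.5

Hydraulic gradient i = Δh / L = 8.45 / 240 = 0.03521.
Darcy flux q = K · i = 65.40 × 0.03521 = 2.303 m/day.
Seepage velocity v = q / n_e = 2.303 / 0.22 = 10.47 m/day.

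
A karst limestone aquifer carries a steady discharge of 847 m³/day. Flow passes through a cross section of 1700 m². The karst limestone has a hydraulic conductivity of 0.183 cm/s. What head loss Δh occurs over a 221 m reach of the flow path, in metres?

Convert K: 0.183 cm/s × 864 = 158.1 m/day.
From Q = K·A·i, i = Q / (K·A) = 847 / (158.1 × 1700) = 0.003151.
Head loss Δh = i · L = 0.003151 × 221 = 0.6964 m.

0.696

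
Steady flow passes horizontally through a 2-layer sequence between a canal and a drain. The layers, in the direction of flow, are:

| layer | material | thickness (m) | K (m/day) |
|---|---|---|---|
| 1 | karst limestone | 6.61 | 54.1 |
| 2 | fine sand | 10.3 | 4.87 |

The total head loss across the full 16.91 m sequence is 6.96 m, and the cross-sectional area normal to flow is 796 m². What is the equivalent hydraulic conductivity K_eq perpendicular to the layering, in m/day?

Flow is perpendicular to layering, so the layers act in series and the equivalent K is the thickness-weighted harmonic mean.
Total thickness L = 6.61 + 10.3 = 16.91 m.
Σ(b_i/K_i) = 6.61/54.1 + 10.3/4.87 = 2.237 d.
K_eq = L / Σ(b_i/K_i) = 16.91 / 2.237 = 7.559 m/day.

7.56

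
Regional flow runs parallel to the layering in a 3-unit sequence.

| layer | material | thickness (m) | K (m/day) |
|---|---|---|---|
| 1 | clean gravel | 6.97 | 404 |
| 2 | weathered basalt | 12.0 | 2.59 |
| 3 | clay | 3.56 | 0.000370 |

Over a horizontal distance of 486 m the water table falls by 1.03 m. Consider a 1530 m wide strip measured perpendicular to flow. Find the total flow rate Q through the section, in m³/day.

9230

Flow is parallel to layering, so each bed carries its own Darcy discharge and the transmissivities add.
Σ(K_i·b_i) = 404×6.97 + 2.59×12.0 + 0.000370×3.56 = 2847 m²/day.
Hydraulic gradient i = Δh / L = 1.03 / 486 = 0.002119.
Q = Σ(K_i·b_i) · W · i = 2847 × 1530 × 0.002119 = 9232 m³/day.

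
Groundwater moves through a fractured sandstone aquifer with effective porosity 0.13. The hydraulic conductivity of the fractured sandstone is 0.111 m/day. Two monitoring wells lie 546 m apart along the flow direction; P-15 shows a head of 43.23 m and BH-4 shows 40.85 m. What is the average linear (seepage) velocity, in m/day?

0.00372

Hydraulic gradient i = (43.23 − 40.85) / 546 = 2.38 / 546 = 0.004359.
Darcy flux q = K · i = 0.1110 × 0.004359 = 0.0004838 m/day.
Seepage velocity v = q / n_e = 0.0004838 / 0.13 = 0.003722 m/day.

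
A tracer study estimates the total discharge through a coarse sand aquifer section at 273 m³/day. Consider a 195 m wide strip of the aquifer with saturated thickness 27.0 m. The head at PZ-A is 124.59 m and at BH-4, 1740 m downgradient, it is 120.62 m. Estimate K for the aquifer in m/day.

22.7

Cross-sectional area A = 195 × 27.0 = 5265 m².
Hydraulic gradient i = (124.59 − 120.62) / 1740 = 3.97 / 1740 = 0.002282.
From Q = K·A·i, K = Q / (A·i) = 273 / (5265 × 0.002282) = 22.73 m/day.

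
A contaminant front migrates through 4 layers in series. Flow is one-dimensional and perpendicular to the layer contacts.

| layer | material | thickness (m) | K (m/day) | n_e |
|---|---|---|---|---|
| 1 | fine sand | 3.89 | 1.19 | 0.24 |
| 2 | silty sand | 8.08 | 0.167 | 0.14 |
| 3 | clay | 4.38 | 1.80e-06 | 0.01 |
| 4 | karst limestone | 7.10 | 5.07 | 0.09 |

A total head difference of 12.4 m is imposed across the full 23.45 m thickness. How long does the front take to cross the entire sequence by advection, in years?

1480

With flow normal to the layers, continuity requires the same specific discharge q through every layer.
Σ(b_i/K_i) = 3.89/1.19 + 8.08/0.167 + 4.38/1.80e-06 + 7.10/5.07 = 2.433e+06 d.
q = Δh / Σ(b_i/K_i) = 12.4 / 2.433e+06 = 5.096e-06 m/day.
In each layer the seepage velocity is v_i = q/n_i, so the layer transit time is t_i = b_i·n_i / q:
  layer 1 (fine sand): t_1 = 3.89 × 0.24 / 5.096e-06 = 1.832e+05 d
  layer 2 (silty sand): t_2 = 8.08 × 0.14 / 5.096e-06 = 2.220e+05 d
  layer 3 (clay): t_3 = 4.38 × 0.01 / 5.096e-06 = 8595 d
  layer 4 (karst limestone): t_4 = 7.10 × 0.09 / 5.096e-06 = 1.254e+05 d
Total t = Σ t_i = 5.392e+05 days = 1476 years.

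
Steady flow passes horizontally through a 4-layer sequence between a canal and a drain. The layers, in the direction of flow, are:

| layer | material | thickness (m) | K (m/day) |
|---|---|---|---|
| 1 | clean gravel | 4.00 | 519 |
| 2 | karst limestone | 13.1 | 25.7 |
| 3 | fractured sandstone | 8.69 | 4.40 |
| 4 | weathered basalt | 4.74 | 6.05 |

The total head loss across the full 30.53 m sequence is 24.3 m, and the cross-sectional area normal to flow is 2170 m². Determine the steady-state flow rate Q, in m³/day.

16100

Flow is perpendicular to layering, so the layers act in series and the equivalent K is the thickness-weighted harmonic mean.
Total thickness L = 4.00 + 13.1 + 8.69 + 4.74 = 30.53 m.
Σ(b_i/K_i) = 4.00/519 + 13.1/25.7 + 8.69/4.40 + 4.74/6.05 = 3.276 d.
K_eq = L / Σ(b_i/K_i) = 30.53 / 3.276 = 9.320 m/day.
Q = K_eq · A · (Δh/L) = 9.320 × 2170 × (24.3/30.53) = 16097 m³/day.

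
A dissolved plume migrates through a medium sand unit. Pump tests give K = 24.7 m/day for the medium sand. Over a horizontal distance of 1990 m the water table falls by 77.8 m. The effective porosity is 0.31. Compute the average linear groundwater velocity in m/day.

3.12

Hydraulic gradient i = Δh / L = 77.8 / 1990 = 0.03910.
Darcy flux q = K · i = 24.70 × 0.03910 = 0.9657 m/day.
Seepage velocity v = q / n_e = 0.9657 / 0.31 = 3.115 m/day.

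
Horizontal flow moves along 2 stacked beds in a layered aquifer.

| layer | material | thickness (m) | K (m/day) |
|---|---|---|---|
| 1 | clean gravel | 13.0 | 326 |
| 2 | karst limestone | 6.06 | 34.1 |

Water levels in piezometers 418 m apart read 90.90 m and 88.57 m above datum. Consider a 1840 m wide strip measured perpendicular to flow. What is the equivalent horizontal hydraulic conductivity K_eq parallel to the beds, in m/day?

233

Flow is parallel to layering, so each bed carries its own Darcy discharge and the transmissivities add.
Σ(K_i·b_i) = 326×13.0 + 34.1×6.06 = 4445 m²/day.
Total thickness b = 19.06 m, so K_eq = Σ(K_i·b_i)/b = 233.2 m/day.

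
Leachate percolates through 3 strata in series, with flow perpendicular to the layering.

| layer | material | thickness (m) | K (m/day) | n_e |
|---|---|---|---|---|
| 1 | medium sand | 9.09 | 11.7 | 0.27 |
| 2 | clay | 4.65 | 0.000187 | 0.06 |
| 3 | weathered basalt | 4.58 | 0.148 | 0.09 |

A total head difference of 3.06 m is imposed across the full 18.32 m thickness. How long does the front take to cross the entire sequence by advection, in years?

70.1

With flow normal to the layers, continuity requires the same specific discharge q through every layer.
Σ(b_i/K_i) = 9.09/11.7 + 4.65/0.000187 + 4.58/0.148 = 24898 d.
q = Δh / Σ(b_i/K_i) = 3.06 / 24898 = 0.0001229 m/day.
In each layer the seepage velocity is v_i = q/n_i, so the layer transit time is t_i = b_i·n_i / q:
  layer 1 (medium sand): t_1 = 9.09 × 0.27 / 0.0001229 = 19970 d
  layer 2 (clay): t_2 = 4.65 × 0.06 / 0.0001229 = 2270 d
  layer 3 (weathered basalt): t_3 = 4.58 × 0.09 / 0.0001229 = 3354 d
Total t = Σ t_i = 25594 days = 70.07 years.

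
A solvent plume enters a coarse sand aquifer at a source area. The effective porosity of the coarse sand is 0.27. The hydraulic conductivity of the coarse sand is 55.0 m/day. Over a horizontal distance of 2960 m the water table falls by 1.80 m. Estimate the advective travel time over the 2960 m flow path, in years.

Hydraulic gradient i = Δh / L = 1.80 / 2960 = 0.0006081.
Darcy flux q = K · i = 55.00 × 0.0006081 = 0.03345 m/day.
Seepage velocity v = q / n_e = 0.03345 / 0.27 = 0.1239 m/day.
Travel time t = L / v = 2960 / 0.1239 = 23895 days = 65.42 years.

65.4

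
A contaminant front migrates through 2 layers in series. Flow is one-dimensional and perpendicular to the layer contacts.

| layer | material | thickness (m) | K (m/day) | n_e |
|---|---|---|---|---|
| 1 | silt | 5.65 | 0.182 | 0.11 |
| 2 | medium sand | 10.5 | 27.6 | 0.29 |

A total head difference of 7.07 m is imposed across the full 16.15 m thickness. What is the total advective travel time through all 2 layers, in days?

16.3

With flow normal to the layers, continuity requires the same specific discharge q through every layer.
Σ(b_i/K_i) = 5.65/0.182 + 10.5/27.6 = 31.42 d.
q = Δh / Σ(b_i/K_i) = 7.07 / 31.42 = 0.2250 m/day.
In each layer the seepage velocity is v_i = q/n_i, so the layer transit time is t_i = b_i·n_i / q:
  layer 1 (silt): t_1 = 5.65 × 0.11 / 0.2250 = 2.762 d
  layer 2 (medium sand): t_2 = 10.5 × 0.29 / 0.2250 = 13.53 d
Total t = Σ t_i = 16.30 days.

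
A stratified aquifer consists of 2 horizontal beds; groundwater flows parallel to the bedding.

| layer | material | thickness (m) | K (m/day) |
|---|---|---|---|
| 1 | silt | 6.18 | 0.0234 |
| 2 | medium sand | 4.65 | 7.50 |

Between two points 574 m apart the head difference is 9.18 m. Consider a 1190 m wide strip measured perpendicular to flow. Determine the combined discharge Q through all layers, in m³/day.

666

Flow is parallel to layering, so each bed carries its own Darcy discharge and the transmissivities add.
Σ(K_i·b_i) = 0.0234×6.18 + 7.50×4.65 = 35.02 m²/day.
Hydraulic gradient i = Δh / L = 9.18 / 574 = 0.01599.
Q = Σ(K_i·b_i) · W · i = 35.02 × 1190 × 0.01599 = 666.5 m³/day.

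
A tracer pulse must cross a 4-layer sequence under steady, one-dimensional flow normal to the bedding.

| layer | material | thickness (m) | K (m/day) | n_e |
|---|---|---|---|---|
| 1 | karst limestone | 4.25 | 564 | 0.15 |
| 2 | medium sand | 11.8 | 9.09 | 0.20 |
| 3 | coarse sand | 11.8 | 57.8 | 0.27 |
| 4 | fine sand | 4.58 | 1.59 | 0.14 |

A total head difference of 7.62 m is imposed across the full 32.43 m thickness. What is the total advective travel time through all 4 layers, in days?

With flow normal to the layers, continuity requires the same specific discharge q through every layer.
Σ(b_i/K_i) = 4.25/564 + 11.8/9.09 + 11.8/57.8 + 4.58/1.59 = 4.390 d.
q = Δh / Σ(b_i/K_i) = 7.62 / 4.390 = 1.736 m/day.
In each layer the seepage velocity is v_i = q/n_i, so the layer transit time is t_i = b_i·n_i / q:
  layer 1 (karst limestone): t_1 = 4.25 × 0.15 / 1.736 = 0.3673 d
  layer 2 (medium sand): t_2 = 11.8 × 0.20 / 1.736 = 1.360 d
  layer 3 (coarse sand): t_3 = 11.8 × 0.27 / 1.736 = 1.836 d
  layer 4 (fine sand): t_4 = 4.58 × 0.14 / 1.736 = 0.3694 d
Total t = Σ t_i = 3.932 days.

3.93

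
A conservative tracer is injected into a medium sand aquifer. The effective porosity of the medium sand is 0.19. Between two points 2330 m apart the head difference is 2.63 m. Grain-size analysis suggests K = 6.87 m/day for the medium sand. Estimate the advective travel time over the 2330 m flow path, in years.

156

Hydraulic gradient i = Δh / L = 2.63 / 2330 = 0.001129.
Darcy flux q = K · i = 6.870 × 0.001129 = 0.007755 m/day.
Seepage velocity v = q / n_e = 0.007755 / 0.19 = 0.04081 m/day.
Travel time t = L / v = 2330 / 0.04081 = 57089 days = 156.3 years.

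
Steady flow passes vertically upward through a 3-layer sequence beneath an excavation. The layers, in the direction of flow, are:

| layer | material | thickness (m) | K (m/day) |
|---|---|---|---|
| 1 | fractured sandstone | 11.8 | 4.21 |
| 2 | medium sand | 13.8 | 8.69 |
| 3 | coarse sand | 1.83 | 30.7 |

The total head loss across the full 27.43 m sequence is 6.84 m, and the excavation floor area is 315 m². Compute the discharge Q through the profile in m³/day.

484

Flow is perpendicular to layering, so the layers act in series and the equivalent K is the thickness-weighted harmonic mean.
Total thickness L = 11.8 + 13.8 + 1.83 = 27.43 m.
Σ(b_i/K_i) = 11.8/4.21 + 13.8/8.69 + 1.83/30.7 = 4.450 d.
K_eq = L / Σ(b_i/K_i) = 27.43 / 4.450 = 6.163 m/day.
Q = K_eq · A · (Δh/L) = 6.163 × 315 × (6.84/27.43) = 484.1 m³/day.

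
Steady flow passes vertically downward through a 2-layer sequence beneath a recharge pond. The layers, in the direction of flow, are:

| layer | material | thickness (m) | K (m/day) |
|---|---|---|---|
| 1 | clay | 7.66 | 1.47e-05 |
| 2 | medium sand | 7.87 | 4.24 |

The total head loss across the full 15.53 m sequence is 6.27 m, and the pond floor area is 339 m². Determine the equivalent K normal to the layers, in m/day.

2.98e-05

Flow is perpendicular to layering, so the layers act in series and the equivalent K is the thickness-weighted harmonic mean.
Total thickness L = 7.66 + 7.87 = 15.53 m.
Σ(b_i/K_i) = 7.66/1.47e-05 + 7.87/4.24 = 5.211e+05 d.
K_eq = L / Σ(b_i/K_i) = 15.53 / 5.211e+05 = 2.980e-05 m/day.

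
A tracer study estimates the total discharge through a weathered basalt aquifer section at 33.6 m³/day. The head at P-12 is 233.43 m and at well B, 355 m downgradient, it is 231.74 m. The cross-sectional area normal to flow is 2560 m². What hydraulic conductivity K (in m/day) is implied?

Hydraulic gradient i = (233.43 − 231.74) / 355 = 1.69 / 355 = 0.004761.
From Q = K·A·i, K = Q / (A·i) = 33.6 / (2560 × 0.004761) = 2.757 m/day.

2.76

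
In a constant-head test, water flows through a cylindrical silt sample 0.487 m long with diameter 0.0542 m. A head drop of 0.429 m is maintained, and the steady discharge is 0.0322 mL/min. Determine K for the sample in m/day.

0.0228

Cross-sectional area A = π·(d/2)² = π × (0.0542/2)² = 0.002307 m².
Convert discharge: 0.0322 mL/min = 5.367e-10 m³/s.
Darcy's law rearranged: K = Q·L / (A·Δh) = 5.367e-10 × 0.487 / (0.002307 × 0.429) = 2.641e-07 m/s = 0.02281 m/day.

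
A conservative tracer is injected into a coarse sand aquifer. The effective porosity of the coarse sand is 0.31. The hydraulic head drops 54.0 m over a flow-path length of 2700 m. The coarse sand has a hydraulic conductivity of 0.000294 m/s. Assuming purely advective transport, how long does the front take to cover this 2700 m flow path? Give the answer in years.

4.51

Convert K: 0.000294 m/s × 86400 = 25.40 m/day.
Hydraulic gradient i = Δh / L = 54.0 / 2700 = 0.02000.
Darcy flux q = K · i = 25.40 × 0.02000 = 0.5080 m/day.
Seepage velocity v = q / n_e = 0.5080 / 0.31 = 1.639 m/day.
Travel time t = L / v = 2700 / 1.639 = 1648 days = 4.511 years.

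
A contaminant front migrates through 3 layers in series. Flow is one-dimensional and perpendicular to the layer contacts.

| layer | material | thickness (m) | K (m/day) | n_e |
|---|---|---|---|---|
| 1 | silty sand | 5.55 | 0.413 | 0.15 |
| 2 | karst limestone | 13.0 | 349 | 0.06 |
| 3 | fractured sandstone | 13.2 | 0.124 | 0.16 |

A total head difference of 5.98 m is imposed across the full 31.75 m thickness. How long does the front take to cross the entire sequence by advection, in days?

With flow normal to the layers, continuity requires the same specific discharge q through every layer.
Σ(b_i/K_i) = 5.55/0.413 + 13.0/349 + 13.2/0.124 = 119.9 d.
q = Δh / Σ(b_i/K_i) = 5.98 / 119.9 = 0.04986 m/day.
In each layer the seepage velocity is v_i = q/n_i, so the layer transit time is t_i = b_i·n_i / q:
  layer 1 (silty sand): t_1 = 5.55 × 0.15 / 0.04986 = 16.70 d
  layer 2 (karst limestone): t_2 = 13.0 × 0.06 / 0.04986 = 15.64 d
  layer 3 (fractured sandstone): t_3 = 13.2 × 0.16 / 0.04986 = 42.36 d
Total t = Σ t_i = 74.69 days.

74.7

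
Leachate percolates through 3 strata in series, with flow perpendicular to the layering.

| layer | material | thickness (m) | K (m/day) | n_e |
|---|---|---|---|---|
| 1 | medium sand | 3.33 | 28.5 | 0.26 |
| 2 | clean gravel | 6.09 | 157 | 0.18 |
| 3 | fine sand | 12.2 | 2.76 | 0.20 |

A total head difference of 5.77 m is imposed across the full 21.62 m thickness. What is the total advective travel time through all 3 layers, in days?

With flow normal to the layers, continuity requires the same specific discharge q through every layer.
Σ(b_i/K_i) = 3.33/28.5 + 6.09/157 + 12.2/2.76 = 4.576 d.
q = Δh / Σ(b_i/K_i) = 5.77 / 4.576 = 1.261 m/day.
In each layer the seepage velocity is v_i = q/n_i, so the layer transit time is t_i = b_i·n_i / q:
  layer 1 (medium sand): t_1 = 3.33 × 0.26 / 1.261 = 0.6866 d
  layer 2 (clean gravel): t_2 = 6.09 × 0.18 / 1.261 = 0.8693 d
  layer 3 (fine sand): t_3 = 12.2 × 0.20 / 1.261 = 1.935 d
Total t = Σ t_i = 3.491 days.

3.49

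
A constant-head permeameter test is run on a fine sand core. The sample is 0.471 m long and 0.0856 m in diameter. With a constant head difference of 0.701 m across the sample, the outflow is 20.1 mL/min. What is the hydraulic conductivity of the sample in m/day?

Cross-sectional area A = π·(d/2)² = π × (0.0856/2)² = 0.005755 m².
Convert discharge: 20.1 mL/min = 3.350e-07 m³/s.
Darcy's law rearranged: K = Q·L / (A·Δh) = 3.350e-07 × 0.471 / (0.005755 × 0.701) = 3.911e-05 m/s = 3.379 m/day.

3.38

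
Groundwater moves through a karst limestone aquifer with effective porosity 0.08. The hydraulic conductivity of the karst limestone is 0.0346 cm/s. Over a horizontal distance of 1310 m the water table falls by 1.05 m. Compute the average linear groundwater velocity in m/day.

Convert K: 0.0346 cm/s × 864 = 29.89 m/day.
Hydraulic gradient i = Δh / L = 1.05 / 1310 = 0.0008015.
Darcy flux q = K · i = 29.89 × 0.0008015 = 0.02396 m/day.
Seepage velocity v = q / n_e = 0.02396 / 0.08 = 0.2995 m/day.

0.300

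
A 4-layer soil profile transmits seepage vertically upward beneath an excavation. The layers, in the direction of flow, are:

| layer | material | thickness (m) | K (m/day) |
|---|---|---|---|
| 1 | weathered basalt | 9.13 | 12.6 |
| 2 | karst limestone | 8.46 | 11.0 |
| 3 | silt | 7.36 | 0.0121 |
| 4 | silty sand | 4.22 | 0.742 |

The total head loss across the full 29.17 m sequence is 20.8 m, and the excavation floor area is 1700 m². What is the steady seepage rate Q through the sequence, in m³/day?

57.5

Flow is perpendicular to layering, so the layers act in series and the equivalent K is the thickness-weighted harmonic mean.
Total thickness L = 9.13 + 8.46 + 7.36 + 4.22 = 29.17 m.
Σ(b_i/K_i) = 9.13/12.6 + 8.46/11.0 + 7.36/0.0121 + 4.22/0.742 = 615.4 d.
K_eq = L / Σ(b_i/K_i) = 29.17 / 615.4 = 0.04740 m/day.
Q = K_eq · A · (Δh/L) = 0.04740 × 1700 × (20.8/29.17) = 57.45 m³/day.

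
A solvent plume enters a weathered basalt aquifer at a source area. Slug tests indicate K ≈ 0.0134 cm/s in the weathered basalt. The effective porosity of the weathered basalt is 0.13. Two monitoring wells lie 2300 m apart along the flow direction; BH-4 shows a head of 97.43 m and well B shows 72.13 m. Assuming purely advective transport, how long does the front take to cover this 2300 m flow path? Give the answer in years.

Convert K: 0.0134 cm/s × 864 = 11.58 m/day.
Hydraulic gradient i = (97.43 − 72.13) / 2300 = 25.3 / 2300 = 0.01100.
Darcy flux q = K · i = 11.58 × 0.01100 = 0.1274 m/day.
Seepage velocity v = q / n_e = 0.1274 / 0.13 = 0.9796 m/day.
Travel time t = L / v = 2300 / 0.9796 = 2348 days = 6.428 years.

6.43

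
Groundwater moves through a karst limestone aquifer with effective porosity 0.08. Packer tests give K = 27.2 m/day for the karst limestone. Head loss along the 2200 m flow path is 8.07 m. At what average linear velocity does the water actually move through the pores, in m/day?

Hydraulic gradient i = Δh / L = 8.07 / 2200 = 0.003668.
Darcy flux q = K · i = 27.20 × 0.003668 = 0.09977 m/day.
Seepage velocity v = q / n_e = 0.09977 / 0.08 = 1.247 m/day.

1.25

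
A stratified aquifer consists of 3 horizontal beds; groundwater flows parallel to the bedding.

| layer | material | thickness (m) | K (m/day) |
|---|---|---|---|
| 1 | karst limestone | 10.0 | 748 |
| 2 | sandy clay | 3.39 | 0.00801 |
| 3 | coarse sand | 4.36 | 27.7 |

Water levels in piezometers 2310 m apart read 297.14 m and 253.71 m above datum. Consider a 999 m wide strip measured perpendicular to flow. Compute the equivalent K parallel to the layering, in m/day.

Flow is parallel to layering, so each bed carries its own Darcy discharge and the transmissivities add.
Σ(K_i·b_i) = 748×10.0 + 0.00801×3.39 + 27.7×4.36 = 7601 m²/day.
Total thickness b = 17.75 m, so K_eq = Σ(K_i·b_i)/b = 428.2 m/day.

428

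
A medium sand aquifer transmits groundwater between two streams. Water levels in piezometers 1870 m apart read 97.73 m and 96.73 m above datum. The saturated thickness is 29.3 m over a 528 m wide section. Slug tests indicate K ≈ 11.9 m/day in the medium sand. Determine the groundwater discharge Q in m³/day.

98.4

Cross-sectional area A = 528 × 29.3 = 15470 m².
Hydraulic gradient i = (97.73 − 96.73) / 1870 = 1 / 1870 = 0.0005348.
Darcy's law: Q = K · A · i = 11.90 × 15470 × 0.0005348 = 98.45 m³/day.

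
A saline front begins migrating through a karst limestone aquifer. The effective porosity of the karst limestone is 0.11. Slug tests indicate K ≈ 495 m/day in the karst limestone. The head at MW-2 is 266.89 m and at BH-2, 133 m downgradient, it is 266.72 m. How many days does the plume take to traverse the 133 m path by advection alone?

Hydraulic gradient i = (266.89 − 266.72) / 133 = 0.17 / 133 = 0.001278.
Darcy flux q = K · i = 495.0 × 0.001278 = 0.6327 m/day.
Seepage velocity v = q / n_e = 0.6327 / 0.11 = 5.752 m/day.
Travel time t = L / v = 133 / 5.752 = 23.12 days.

23.1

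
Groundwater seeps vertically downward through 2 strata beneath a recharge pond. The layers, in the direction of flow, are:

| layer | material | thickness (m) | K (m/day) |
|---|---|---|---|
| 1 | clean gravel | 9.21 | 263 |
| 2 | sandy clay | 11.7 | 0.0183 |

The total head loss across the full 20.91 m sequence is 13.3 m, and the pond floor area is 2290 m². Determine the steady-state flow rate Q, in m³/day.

Flow is perpendicular to layering, so the layers act in series and the equivalent K is the thickness-weighted harmonic mean.
Total thickness L = 9.21 + 11.7 = 20.91 m.
Σ(b_i/K_i) = 9.21/263 + 11.7/0.0183 = 639.4 d.
K_eq = L / Σ(b_i/K_i) = 20.91 / 639.4 = 0.03270 m/day.
Q = K_eq · A · (Δh/L) = 0.03270 × 2290 × (13.3/20.91) = 47.64 m³/day.

47.6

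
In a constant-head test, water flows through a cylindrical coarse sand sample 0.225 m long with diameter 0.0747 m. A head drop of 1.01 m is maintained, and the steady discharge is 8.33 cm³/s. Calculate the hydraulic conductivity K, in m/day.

Cross-sectional area A = π·(d/2)² = π × (0.0747/2)² = 0.004383 m².
Convert discharge: 8.33 cm³/s = 8.330e-06 m³/s.
Darcy's law rearranged: K = Q·L / (A·Δh) = 8.330e-06 × 0.225 / (0.004383 × 1.01) = 0.0004234 m/s = 36.58 m/day.

36.6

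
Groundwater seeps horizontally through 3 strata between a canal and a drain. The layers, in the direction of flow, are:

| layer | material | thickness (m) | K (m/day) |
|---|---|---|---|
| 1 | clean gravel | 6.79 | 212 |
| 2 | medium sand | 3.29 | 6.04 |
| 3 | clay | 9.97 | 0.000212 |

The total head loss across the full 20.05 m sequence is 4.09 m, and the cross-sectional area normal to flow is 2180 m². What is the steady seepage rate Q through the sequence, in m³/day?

0.190

Flow is perpendicular to layering, so the layers act in series and the equivalent K is the thickness-weighted harmonic mean.
Total thickness L = 6.79 + 3.29 + 9.97 = 20.05 m.
Σ(b_i/K_i) = 6.79/212 + 3.29/6.04 + 9.97/0.000212 = 47029 d.
K_eq = L / Σ(b_i/K_i) = 20.05 / 47029 = 0.0004263 m/day.
Q = K_eq · A · (Δh/L) = 0.0004263 × 2180 × (4.09/20.05) = 0.1896 m³/day.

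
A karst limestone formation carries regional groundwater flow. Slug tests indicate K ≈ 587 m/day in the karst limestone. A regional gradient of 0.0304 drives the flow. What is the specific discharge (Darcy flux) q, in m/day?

Hydraulic gradient i = 0.0304.
Specific discharge q = K · i = 587.0 × 0.03040 = 17.84 m/day.

17.8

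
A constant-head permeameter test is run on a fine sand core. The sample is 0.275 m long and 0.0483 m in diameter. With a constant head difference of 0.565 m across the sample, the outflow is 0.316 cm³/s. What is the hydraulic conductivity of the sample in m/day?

Cross-sectional area A = π·(d/2)² = π × (0.0483/2)² = 0.001832 m².
Convert discharge: 0.316 cm³/s = 3.160e-07 m³/s.
Darcy's law rearranged: K = Q·L / (A·Δh) = 3.160e-07 × 0.275 / (0.001832 × 0.565) = 8.394e-05 m/s = 7.253 m/day.

7.25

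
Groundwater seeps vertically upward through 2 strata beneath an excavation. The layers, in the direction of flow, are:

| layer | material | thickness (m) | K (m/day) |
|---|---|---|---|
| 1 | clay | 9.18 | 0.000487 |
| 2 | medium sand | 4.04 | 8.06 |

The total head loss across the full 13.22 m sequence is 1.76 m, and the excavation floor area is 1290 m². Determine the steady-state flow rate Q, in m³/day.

0.120

Flow is perpendicular to layering, so the layers act in series and the equivalent K is the thickness-weighted harmonic mean.
Total thickness L = 9.18 + 4.04 = 13.22 m.
Σ(b_i/K_i) = 9.18/0.000487 + 4.04/8.06 = 18851 d.
K_eq = L / Σ(b_i/K_i) = 13.22 / 18851 = 0.0007013 m/day.
Q = K_eq · A · (Δh/L) = 0.0007013 × 1290 × (1.76/13.22) = 0.1204 m³/day.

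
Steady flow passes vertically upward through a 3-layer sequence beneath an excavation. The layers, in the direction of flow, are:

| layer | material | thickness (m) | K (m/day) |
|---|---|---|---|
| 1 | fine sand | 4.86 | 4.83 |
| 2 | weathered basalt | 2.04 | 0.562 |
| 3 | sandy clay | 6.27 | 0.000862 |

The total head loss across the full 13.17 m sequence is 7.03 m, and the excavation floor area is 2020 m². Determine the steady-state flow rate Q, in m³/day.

1.95

Flow is perpendicular to layering, so the layers act in series and the equivalent K is the thickness-weighted harmonic mean.
Total thickness L = 4.86 + 2.04 + 6.27 = 13.17 m.
Σ(b_i/K_i) = 4.86/4.83 + 2.04/0.562 + 6.27/0.000862 = 7278 d.
K_eq = L / Σ(b_i/K_i) = 13.17 / 7278 = 0.001809 m/day.
Q = K_eq · A · (Δh/L) = 0.001809 × 2020 × (7.03/13.17) = 1.951 m³/day.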